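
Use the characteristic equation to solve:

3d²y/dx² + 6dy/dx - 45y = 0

Characteristic equation: 3r² + 6r - 45 = 0
Divide by 3: r² + 2r - 15 = 0
Roots: r = 3, -5 (distinct real)
General solution: y = C₁e^(3x) + C₂e^(-5x)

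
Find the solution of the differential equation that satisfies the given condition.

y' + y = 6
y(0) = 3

General solution: y = 6 + Ce^(-x)
Applying y(0) = 3: C = 3 - 6 = -3
Particular solution: y = 6 - 3e^(-x)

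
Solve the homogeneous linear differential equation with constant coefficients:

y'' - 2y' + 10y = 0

Characteristic equation: r² - 2r + 10 = 0
Roots: r = 1 ± 3i (complex conjugates)
General solution: y = e^x(C₁cos(3x) + C₂sin(3x))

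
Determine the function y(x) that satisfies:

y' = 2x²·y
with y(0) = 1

General solution: y = Ce^(2x³/3)
Applying IC y(0) = 1:
Particular solution: y = e^(2x³/3)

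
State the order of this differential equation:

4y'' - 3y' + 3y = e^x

The order is 2 (highest derivative is of order 2).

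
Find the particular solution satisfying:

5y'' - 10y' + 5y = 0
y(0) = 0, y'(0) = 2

General solution: y = (C₁ + C₂x)e^x
Repeated root r = 1
Applying ICs: C₁ = 0, C₂ = 2
Particular solution: y = 2xe^x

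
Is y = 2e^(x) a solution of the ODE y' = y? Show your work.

Verification:
y = 2e^(x)
y' = 2e^(x)
y = 2e^(x)
y' = y ✓

Yes, it is a solution.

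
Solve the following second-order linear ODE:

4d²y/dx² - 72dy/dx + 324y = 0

Characteristic equation: 4r² - 72r + 324 = 0
Divide by 4: r² - 18r + 81 = 0
Factored: (r - 9)² = 0
Repeated root: r = 9
General solution: y = (C₁ + C₂x)e^(9x)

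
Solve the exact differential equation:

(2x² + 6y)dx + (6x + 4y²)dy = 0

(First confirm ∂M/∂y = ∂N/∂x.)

Verify exactness: ∂M/∂y = ∂N/∂x ✓
Find F(x,y) such that ∂F/∂x = M, ∂F/∂y = N
Solution: 2x³/3 + 6xy + 4y³/3 = C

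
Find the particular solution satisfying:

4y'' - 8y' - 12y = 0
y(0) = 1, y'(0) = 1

General solution: y = C₁e^(3x) + C₂e^(-x)
Applying ICs: C₁ = 1/2, C₂ = 1/2
Particular solution: y = (1/2)e^(3x) + (1/2)e^(-x)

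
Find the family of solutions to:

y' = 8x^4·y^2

Separating variables and integrating:
-1/y = 8x^5/5 + C

General solution: y^-1 = (-8/5)x^5 + C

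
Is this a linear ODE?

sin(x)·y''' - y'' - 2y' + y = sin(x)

Yes. Linear (y and its derivatives appear to the first power only, no products of y terms)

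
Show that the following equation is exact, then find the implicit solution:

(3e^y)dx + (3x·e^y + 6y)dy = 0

Verify exactness: ∂M/∂y = ∂N/∂x ✓
Find F(x,y) such that ∂F/∂x = M, ∂F/∂y = N
Solution: 3x·e^y + 3y² = C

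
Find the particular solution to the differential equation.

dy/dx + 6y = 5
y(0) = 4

General solution: y = 5/6 + Ce^(-6x)
Applying y(0) = 4: C = 4 - 5/6 = 19/6
Particular solution: y = 5/6 + (19/6)e^(-6x)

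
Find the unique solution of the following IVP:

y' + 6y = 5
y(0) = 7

General solution: y = 5/6 + Ce^(-6x)
Applying y(0) = 7: C = 7 - 5/6 = 37/6
Particular solution: y = 5/6 + (37/6)e^(-6x)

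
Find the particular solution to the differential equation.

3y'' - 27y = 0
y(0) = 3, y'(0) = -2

General solution: y = C₁e^(3x) + C₂e^(-3x)
Applying ICs: C₁ = 7/6, C₂ = 11/6
Particular solution: y = (7/6)e^(3x) + (11/6)e^(-3x)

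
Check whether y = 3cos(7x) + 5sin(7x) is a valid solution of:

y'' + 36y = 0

Verification:
y'' = -147cos(7x) - 245sin(7x)
y'' + 36y ≠ 0 (frequency mismatch: got 49 instead of 36)

No, it is not a solution.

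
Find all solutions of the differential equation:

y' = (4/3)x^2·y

Separating variables and integrating:
ln|y| = 4x^3/9 + C

General solution: y = Ce^(4x^3/9)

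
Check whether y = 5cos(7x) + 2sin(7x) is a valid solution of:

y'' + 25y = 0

Verification:
y'' = -245cos(7x) - 98sin(7x)
y'' + 25y ≠ 0 (frequency mismatch: got 49 instead of 25)

No, it is not a solution.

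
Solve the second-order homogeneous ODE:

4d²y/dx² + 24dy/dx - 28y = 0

Characteristic equation: 4r² + 24r - 28 = 0
Divide by 4: r² + 6r - 7 = 0
Roots: r = 1, -7 (distinct real)
General solution: y = C₁e^x + C₂e^(-7x)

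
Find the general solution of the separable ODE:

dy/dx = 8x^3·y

Separating variables and integrating:
ln|y| = 2x^4 + C

General solution: y = Ce^(2x^4)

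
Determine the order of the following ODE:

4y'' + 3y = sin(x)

The order is 2 (highest derivative is of order 2).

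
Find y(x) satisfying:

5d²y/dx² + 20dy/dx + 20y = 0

Characteristic equation: 5r² + 20r + 20 = 0
Divide by 5: r² + 4r + 4 = 0
Factored: (r + 2)² = 0
Repeated root: r = -2
General solution: y = (C₁ + C₂x)e^(-2x)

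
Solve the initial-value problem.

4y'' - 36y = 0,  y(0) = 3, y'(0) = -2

General solution: y = C₁e^(3x) + C₂e^(-3x)
Applying ICs: C₁ = 7/6, C₂ = 11/6
Particular solution: y = (7/6)e^(3x) + (11/6)e^(-3x)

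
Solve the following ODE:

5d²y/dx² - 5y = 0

Characteristic equation: 5r² - 5 = 0
Divide by 5: r² - 1 = 0
Roots: r = 1, -1 (distinct real)
General solution: y = C₁e^x + C₂e^(-x)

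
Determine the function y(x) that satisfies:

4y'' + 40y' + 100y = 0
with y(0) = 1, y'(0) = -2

General solution: y = (C₁ + C₂x)e^(-5x)
Repeated root r = -5
Applying ICs: C₁ = 1, C₂ = 3
Particular solution: y = (1 + 3x)e^(-5x)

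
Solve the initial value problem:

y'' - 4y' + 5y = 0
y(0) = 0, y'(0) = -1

General solution: y = e^(2x)(C₁cos(x) + C₂sin(x))
Complex roots r = 2 ± i
Applying ICs: C₁ = 0, C₂ = -1
Particular solution: y = e^(2x)(-sin(x))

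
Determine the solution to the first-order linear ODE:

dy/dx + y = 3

Using integrating factor method:

General solution: y = 3 + Ce^(-x)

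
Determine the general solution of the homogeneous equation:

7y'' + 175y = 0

Characteristic equation: 7r² + 175 = 0
Divide by 7: r² + 25 = 0
Roots: r = ±5i (complex conjugates)
General solution: y = C₁cos(5x) + C₂sin(5x)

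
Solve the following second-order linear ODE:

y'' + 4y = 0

Characteristic equation: r² + 4 = 0
Roots: r = ±2i (complex conjugates)
General solution: y = C₁cos(2x) + C₂sin(2x)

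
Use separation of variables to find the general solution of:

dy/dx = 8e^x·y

Separating variables and integrating:
ln|y| = 8e^x + C

General solution: y = Ce^(8e^x)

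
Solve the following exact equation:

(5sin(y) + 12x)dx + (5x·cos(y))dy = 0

Verify exactness: ∂M/∂y = ∂N/∂x ✓
Find F(x,y) such that ∂F/∂x = M, ∂F/∂y = N
Solution: 5x·sin(y) + 6x² = C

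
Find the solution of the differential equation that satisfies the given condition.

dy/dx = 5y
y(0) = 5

General solution: y = Ce^(5x)
Applying IC y(0) = 5:
Particular solution: y = 5e^(5x)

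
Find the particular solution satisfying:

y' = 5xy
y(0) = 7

General solution: y = Ce^(5x²/2)
Applying IC y(0) = 7:
Particular solution: y = 7e^(5x²/2)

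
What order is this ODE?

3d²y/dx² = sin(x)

The order is 2 (highest derivative is of order 2).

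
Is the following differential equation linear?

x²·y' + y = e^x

Yes. Linear (y and its derivatives appear to the first power only, no products of y terms)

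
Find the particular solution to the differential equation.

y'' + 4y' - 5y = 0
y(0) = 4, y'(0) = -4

General solution: y = C₁e^x + C₂e^(-5x)
Applying ICs: C₁ = 8/3, C₂ = 4/3
Particular solution: y = (8/3)e^x + (4/3)e^(-5x)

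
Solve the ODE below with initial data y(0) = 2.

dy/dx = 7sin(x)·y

General solution: y = Ce^(-7cos(x))
Applying IC y(0) = 2:
Particular solution: y = 2e^(7(1-cos(x)))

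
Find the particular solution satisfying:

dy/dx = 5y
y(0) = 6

General solution: y = Ce^(5x)
Applying IC y(0) = 6:
Particular solution: y = 6e^(5x)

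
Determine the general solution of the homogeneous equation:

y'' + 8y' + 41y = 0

Characteristic equation: r² + 8r + 41 = 0
Roots: r = -4 ± 5i (complex conjugates)
General solution: y = e^(-4x)(C₁cos(5x) + C₂sin(5x))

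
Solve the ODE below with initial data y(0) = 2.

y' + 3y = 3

General solution: y = 1 + Ce^(-3x)
Applying y(0) = 2: C = 2 - 1 = 1
Particular solution: y = 1 + e^(-3x)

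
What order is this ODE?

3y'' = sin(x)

The order is 2 (highest derivative is of order 2).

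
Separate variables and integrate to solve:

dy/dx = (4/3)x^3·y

Separating variables and integrating:
ln|y| = x^4/3 + C

General solution: y = Ce^(x^4/3)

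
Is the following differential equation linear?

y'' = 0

Yes. Linear (y and its derivatives appear to the first power only, no products of y terms)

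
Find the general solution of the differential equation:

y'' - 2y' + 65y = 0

Characteristic equation: r² - 2r + 65 = 0
Roots: r = 1 ± 8i (complex conjugates)
General solution: y = e^x(C₁cos(8x) + C₂sin(8x))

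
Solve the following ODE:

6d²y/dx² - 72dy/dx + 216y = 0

Characteristic equation: 6r² - 72r + 216 = 0
Divide by 6: r² - 12r + 36 = 0
Factored: (r - 6)² = 0
Repeated root: r = 6
General solution: y = (C₁ + C₂x)e^(6x)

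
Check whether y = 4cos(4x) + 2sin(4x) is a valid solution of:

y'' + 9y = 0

Verification:
y'' = -64cos(4x) - 32sin(4x)
y'' + 9y ≠ 0 (frequency mismatch: got 16 instead of 9)

No, it is not a solution.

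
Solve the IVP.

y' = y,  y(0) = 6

General solution: y = Ce^x
Applying IC y(0) = 6:
Particular solution: y = 6e^x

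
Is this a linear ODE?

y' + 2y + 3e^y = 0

No. Nonlinear (e^y is nonlinear in y)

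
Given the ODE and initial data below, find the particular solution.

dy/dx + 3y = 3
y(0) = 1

General solution: y = 1 + Ce^(-3x)
Applying y(0) = 1: C = 1 - 1 = 0
Particular solution: y = 1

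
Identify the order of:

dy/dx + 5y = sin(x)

The order is 1 (highest derivative is of order 1).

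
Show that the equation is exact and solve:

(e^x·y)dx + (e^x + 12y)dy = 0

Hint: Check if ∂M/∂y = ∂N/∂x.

Verify exactness: ∂M/∂y = ∂N/∂x ✓
Find F(x,y) such that ∂F/∂x = M, ∂F/∂y = N
Solution: e^x·y + 6y² = C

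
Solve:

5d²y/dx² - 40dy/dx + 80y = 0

Characteristic equation: 5r² - 40r + 80 = 0
Divide by 5: r² - 8r + 16 = 0
Factored: (r - 4)² = 0
Repeated root: r = 4
General solution: y = (C₁ + C₂x)e^(4x)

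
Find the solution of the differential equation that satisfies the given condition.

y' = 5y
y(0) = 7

General solution: y = Ce^(5x)
Applying IC y(0) = 7:
Particular solution: y = 7e^(5x)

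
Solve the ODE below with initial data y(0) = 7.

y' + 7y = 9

General solution: y = 9/7 + Ce^(-7x)
Applying y(0) = 7: C = 7 - 9/7 = 40/7
Particular solution: y = 9/7 + (40/7)e^(-7x)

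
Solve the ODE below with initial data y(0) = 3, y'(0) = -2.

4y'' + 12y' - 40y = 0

General solution: y = C₁e^(2x) + C₂e^(-5x)
Applying ICs: C₁ = 13/7, C₂ = 8/7
Particular solution: y = (13/7)e^(2x) + (8/7)e^(-5x)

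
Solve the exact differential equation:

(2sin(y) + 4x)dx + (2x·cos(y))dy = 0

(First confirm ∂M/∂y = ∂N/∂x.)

Verify exactness: ∂M/∂y = ∂N/∂x ✓
Find F(x,y) such that ∂F/∂x = M, ∂F/∂y = N
Solution: 2x·sin(y) + 2x² = C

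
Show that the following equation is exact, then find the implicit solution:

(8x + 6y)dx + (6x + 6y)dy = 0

Verify exactness: ∂M/∂y = ∂N/∂x ✓
Find F(x,y) such that ∂F/∂x = M, ∂F/∂y = N
Solution: 4x² + 6xy + 3y² = C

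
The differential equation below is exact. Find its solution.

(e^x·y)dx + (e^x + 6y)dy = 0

Verify exactness: ∂M/∂y = ∂N/∂x ✓
Find F(x,y) such that ∂F/∂x = M, ∂F/∂y = N
Solution: e^x·y + 3y² = C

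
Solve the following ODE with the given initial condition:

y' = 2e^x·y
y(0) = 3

General solution: y = Ce^(2e^x)
Applying IC y(0) = 3:
Particular solution: y = 3e^(2(e^x - 1))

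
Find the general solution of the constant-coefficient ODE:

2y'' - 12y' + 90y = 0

Characteristic equation: 2r² - 12r + 90 = 0
Divide by 2: r² - 6r + 45 = 0
Roots: r = 3 ± 6i (complex conjugates)
General solution: y = e^(3x)(C₁cos(6x) + C₂sin(6x))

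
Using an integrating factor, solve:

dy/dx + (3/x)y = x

Using integrating factor method:

General solution: y = (1/5)x^2 + Cx^(-3)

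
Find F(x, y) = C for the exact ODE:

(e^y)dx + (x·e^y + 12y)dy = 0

Verify exactness: ∂M/∂y = ∂N/∂x ✓
Find F(x,y) such that ∂F/∂x = M, ∂F/∂y = N
Solution: x·e^y + 6y² = C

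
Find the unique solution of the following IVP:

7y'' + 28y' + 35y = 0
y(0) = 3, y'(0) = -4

General solution: y = e^(-2x)(C₁cos(x) + C₂sin(x))
Complex roots r = -2 ± i
Applying ICs: C₁ = 3, C₂ = 2
Particular solution: y = e^(-2x)(3cos(x) + 2sin(x))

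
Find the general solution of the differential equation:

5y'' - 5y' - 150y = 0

Characteristic equation: 5r² - 5r - 150 = 0
Divide by 5: r² - r - 30 = 0
Roots: r = 6, -5 (distinct real)
General solution: y = C₁e^(6x) + C₂e^(-5x)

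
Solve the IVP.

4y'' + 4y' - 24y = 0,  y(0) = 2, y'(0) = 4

General solution: y = C₁e^(2x) + C₂e^(-3x)
Applying ICs: C₁ = 2, C₂ = 0
Particular solution: y = 2e^(2x)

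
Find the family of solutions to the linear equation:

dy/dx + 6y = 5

Using integrating factor method:

General solution: y = 5/6 + Ce^(-6x)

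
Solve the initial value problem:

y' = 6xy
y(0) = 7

General solution: y = Ce^(3x²)
Applying IC y(0) = 7:
Particular solution: y = 7e^(3x²)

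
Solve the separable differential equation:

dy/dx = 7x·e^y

Separating variables and integrating:
-e^(-y) = 7x²/2 + C

General solution: y = -ln(C - 7x²/2)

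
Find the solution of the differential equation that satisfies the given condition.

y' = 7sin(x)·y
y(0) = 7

General solution: y = Ce^(-7cos(x))
Applying IC y(0) = 7:
Particular solution: y = 7e^(7(1-cos(x)))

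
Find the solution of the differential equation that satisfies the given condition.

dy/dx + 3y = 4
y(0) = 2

General solution: y = 4/3 + Ce^(-3x)
Applying y(0) = 2: C = 2 - 4/3 = 2/3
Particular solution: y = 4/3 + (2/3)e^(-3x)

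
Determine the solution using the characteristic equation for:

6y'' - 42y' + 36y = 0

Characteristic equation: 6r² - 42r + 36 = 0
Divide by 6: r² - 7r + 6 = 0
Roots: r = 1, 6 (distinct real)
General solution: y = C₁e^x + C₂e^(6x)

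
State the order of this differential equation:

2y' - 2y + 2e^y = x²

The order is 1 (highest derivative is of order 1).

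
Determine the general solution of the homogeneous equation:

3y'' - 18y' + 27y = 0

Characteristic equation: 3r² - 18r + 27 = 0
Divide by 3: r² - 6r + 9 = 0
Factored: (r - 3)² = 0
Repeated root: r = 3
General solution: y = (C₁ + C₂x)e^(3x)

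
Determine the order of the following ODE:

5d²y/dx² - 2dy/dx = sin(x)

The order is 2 (highest derivative is of order 2).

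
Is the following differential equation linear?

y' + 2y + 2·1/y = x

No. Nonlinear (1/y term)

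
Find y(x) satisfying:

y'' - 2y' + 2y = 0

Characteristic equation: r² - 2r + 2 = 0
Roots: r = 1 ± i (complex conjugates)
General solution: y = e^x(C₁cos(x) + C₂sin(x))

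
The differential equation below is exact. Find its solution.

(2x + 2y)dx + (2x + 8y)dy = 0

Verify exactness: ∂M/∂y = ∂N/∂x ✓
Find F(x,y) such that ∂F/∂x = M, ∂F/∂y = N
Solution: x² + 2xy + 4y² = C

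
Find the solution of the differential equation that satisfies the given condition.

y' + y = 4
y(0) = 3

General solution: y = 4 + Ce^(-x)
Applying y(0) = 3: C = 3 - 4 = -1
Particular solution: y = 4 - e^(-x)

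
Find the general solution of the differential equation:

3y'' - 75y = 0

Characteristic equation: 3r² - 75 = 0
Divide by 3: r² - 25 = 0
Roots: r = 5, -5 (distinct real)
General solution: y = C₁e^(5x) + C₂e^(-5x)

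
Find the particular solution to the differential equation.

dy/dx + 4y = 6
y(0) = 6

General solution: y = 3/2 + Ce^(-4x)
Applying y(0) = 6: C = 6 - 3/2 = 9/2
Particular solution: y = 3/2 + (9/2)e^(-4x)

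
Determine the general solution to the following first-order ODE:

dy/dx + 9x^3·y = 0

Using integrating factor method:

General solution: y = Ce^(-9x^4/4)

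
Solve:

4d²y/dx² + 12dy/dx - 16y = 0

Characteristic equation: 4r² + 12r - 16 = 0
Divide by 4: r² + 3r - 4 = 0
Roots: r = 1, -4 (distinct real)
General solution: y = C₁e^x + C₂e^(-4x)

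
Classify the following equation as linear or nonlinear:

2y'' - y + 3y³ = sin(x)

Nonlinear (y³ term)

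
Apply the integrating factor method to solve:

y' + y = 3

Using integrating factor method:

General solution: y = 3 + Ce^(-x)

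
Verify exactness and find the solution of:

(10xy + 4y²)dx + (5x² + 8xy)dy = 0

Verify exactness: ∂M/∂y = ∂N/∂x ✓
Find F(x,y) such that ∂F/∂x = M, ∂F/∂y = N
Solution: 5x²y + 4xy² = C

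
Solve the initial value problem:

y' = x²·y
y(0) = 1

General solution: y = Ce^(x³/3)
Applying IC y(0) = 1:
Particular solution: y = e^(x³/3)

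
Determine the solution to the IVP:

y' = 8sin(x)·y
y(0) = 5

General solution: y = Ce^(-8cos(x))
Applying IC y(0) = 5:
Particular solution: y = 5e^(8(1-cos(x)))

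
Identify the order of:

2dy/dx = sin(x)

The order is 1 (highest derivative is of order 1).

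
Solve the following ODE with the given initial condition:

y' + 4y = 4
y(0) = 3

General solution: y = 1 + Ce^(-4x)
Applying y(0) = 3: C = 3 - 1 = 2
Particular solution: y = 1 + 2e^(-4x)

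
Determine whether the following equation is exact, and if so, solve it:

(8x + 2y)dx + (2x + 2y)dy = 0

Verify exactness: ∂M/∂y = ∂N/∂x ✓
Find F(x,y) such that ∂F/∂x = M, ∂F/∂y = N
Solution: 4x² + 2xy + y² = C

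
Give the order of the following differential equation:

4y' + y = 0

The order is 1 (highest derivative is of order 1).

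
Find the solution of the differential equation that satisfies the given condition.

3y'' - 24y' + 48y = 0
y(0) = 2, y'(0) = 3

General solution: y = (C₁ + C₂x)e^(4x)
Repeated root r = 4
Applying ICs: C₁ = 2, C₂ = -5
Particular solution: y = (2 - 5x)e^(4x)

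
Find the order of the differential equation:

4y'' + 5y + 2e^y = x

The order is 2 (highest derivative is of order 2).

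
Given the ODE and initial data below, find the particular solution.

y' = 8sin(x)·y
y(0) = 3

General solution: y = Ce^(-8cos(x))
Applying IC y(0) = 3:
Particular solution: y = 3e^(8(1-cos(x)))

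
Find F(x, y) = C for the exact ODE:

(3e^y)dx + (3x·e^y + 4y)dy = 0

Verify exactness: ∂M/∂y = ∂N/∂x ✓
Find F(x,y) such that ∂F/∂x = M, ∂F/∂y = N
Solution: 3x·e^y + 2y² = C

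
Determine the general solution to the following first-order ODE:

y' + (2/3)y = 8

Using integrating factor method:

General solution: y = 12 + Ce^(-2x/3)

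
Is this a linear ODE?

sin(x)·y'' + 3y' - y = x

Yes. Linear (y and its derivatives appear to the first power only, no products of y terms)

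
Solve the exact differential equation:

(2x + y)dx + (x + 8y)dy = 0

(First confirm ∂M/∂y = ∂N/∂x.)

Verify exactness: ∂M/∂y = ∂N/∂x ✓
Find F(x,y) such that ∂F/∂x = M, ∂F/∂y = N
Solution: x² + xy + 4y² = C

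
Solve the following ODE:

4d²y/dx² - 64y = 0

Characteristic equation: 4r² - 64 = 0
Divide by 4: r² - 16 = 0
Roots: r = 4, -4 (distinct real)
General solution: y = C₁e^(4x) + C₂e^(-4x)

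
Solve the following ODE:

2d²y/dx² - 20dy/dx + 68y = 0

Characteristic equation: 2r² - 20r + 68 = 0
Divide by 2: r² - 10r + 34 = 0
Roots: r = 5 ± 3i (complex conjugates)
General solution: y = e^(5x)(C₁cos(3x) + C₂sin(3x))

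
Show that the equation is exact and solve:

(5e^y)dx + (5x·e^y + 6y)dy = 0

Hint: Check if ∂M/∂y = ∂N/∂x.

Verify exactness: ∂M/∂y = ∂N/∂x ✓
Find F(x,y) such that ∂F/∂x = M, ∂F/∂y = N
Solution: 5x·e^y + 3y² = C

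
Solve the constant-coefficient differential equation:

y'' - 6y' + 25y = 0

Characteristic equation: r² - 6r + 25 = 0
Roots: r = 3 ± 4i (complex conjugates)
General solution: y = e^(3x)(C₁cos(4x) + C₂sin(4x))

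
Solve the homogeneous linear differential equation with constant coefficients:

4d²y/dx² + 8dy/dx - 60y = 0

Characteristic equation: 4r² + 8r - 60 = 0
Divide by 4: r² + 2r - 15 = 0
Roots: r = 3, -5 (distinct real)
General solution: y = C₁e^(3x) + C₂e^(-5x)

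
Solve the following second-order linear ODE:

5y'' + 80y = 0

Characteristic equation: 5r² + 80 = 0
Divide by 5: r² + 16 = 0
Roots: r = ±4i (complex conjugates)
General solution: y = C₁cos(4x) + C₂sin(4x)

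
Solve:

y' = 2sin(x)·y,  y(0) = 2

General solution: y = Ce^(-2cos(x))
Applying IC y(0) = 2:
Particular solution: y = 2e^(2(1-cos(x)))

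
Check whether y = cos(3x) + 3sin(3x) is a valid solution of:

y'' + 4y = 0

Verification:
y'' = -9cos(3x) - 27sin(3x)
y'' + 4y ≠ 0 (frequency mismatch: got 9 instead of 4)

No, it is not a solution.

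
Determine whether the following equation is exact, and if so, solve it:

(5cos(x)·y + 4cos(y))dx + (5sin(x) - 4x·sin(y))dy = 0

Verify exactness: ∂M/∂y = ∂N/∂x ✓
Find F(x,y) such that ∂F/∂x = M, ∂F/∂y = N
Solution: 5sin(x)·y + 4x·cos(y) = C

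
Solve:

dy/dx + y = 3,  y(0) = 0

General solution: y = 3 + Ce^(-x)
Applying y(0) = 0: C = 0 - 3 = -3
Particular solution: y = 3 - 3e^(-x)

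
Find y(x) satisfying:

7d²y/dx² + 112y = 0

Characteristic equation: 7r² + 112 = 0
Divide by 7: r² + 16 = 0
Roots: r = ±4i (complex conjugates)
General solution: y = C₁cos(4x) + C₂sin(4x)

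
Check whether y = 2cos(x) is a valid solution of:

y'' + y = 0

Verification:
y'' = -2cos(x)
y'' + y = 0 ✓

Yes, it is a solution.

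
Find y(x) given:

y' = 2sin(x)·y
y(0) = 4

General solution: y = Ce^(-2cos(x))
Applying IC y(0) = 4:
Particular solution: y = 4e^(2(1-cos(x)))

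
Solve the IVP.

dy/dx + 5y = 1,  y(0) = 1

General solution: y = 1/5 + Ce^(-5x)
Applying y(0) = 1: C = 1 - 1/5 = 4/5
Particular solution: y = 1/5 + (4/5)e^(-5x)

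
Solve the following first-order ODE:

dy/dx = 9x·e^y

Separating variables and integrating:
-e^(-y) = 9x²/2 + C

General solution: y = -ln(C - 9x²/2)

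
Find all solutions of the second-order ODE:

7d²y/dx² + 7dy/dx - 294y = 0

Characteristic equation: 7r² + 7r - 294 = 0
Divide by 7: r² + r - 42 = 0
Roots: r = 6, -7 (distinct real)
General solution: y = C₁e^(6x) + C₂e^(-7x)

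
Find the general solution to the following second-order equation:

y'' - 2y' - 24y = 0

Characteristic equation: r² - 2r - 24 = 0
Roots: r = 6, -4 (distinct real)
General solution: y = C₁e^(6x) + C₂e^(-4x)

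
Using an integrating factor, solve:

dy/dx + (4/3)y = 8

Using integrating factor method:

General solution: y = 6 + Ce^(-4x/3)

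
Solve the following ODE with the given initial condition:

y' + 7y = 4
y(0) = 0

General solution: y = 4/7 + Ce^(-7x)
Applying y(0) = 0: C = 0 - 4/7 = -4/7
Particular solution: y = 4/7 - (4/7)e^(-7x)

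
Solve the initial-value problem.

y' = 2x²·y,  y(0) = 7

General solution: y = Ce^(2x³/3)
Applying IC y(0) = 7:
Particular solution: y = 7e^(2x³/3)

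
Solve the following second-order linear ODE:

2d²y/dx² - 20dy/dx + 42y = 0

Characteristic equation: 2r² - 20r + 42 = 0
Divide by 2: r² - 10r + 21 = 0
Roots: r = 3, 7 (distinct real)
General solution: y = C₁e^(3x) + C₂e^(7x)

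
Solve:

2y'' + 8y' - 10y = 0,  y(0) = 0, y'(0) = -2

General solution: y = C₁e^x + C₂e^(-5x)
Applying ICs: C₁ = -1/3, C₂ = 1/3
Particular solution: y = -(1/3)e^x + (1/3)e^(-5x)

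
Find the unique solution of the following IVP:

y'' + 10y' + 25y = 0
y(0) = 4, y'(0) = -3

General solution: y = (C₁ + C₂x)e^(-5x)
Repeated root r = -5
Applying ICs: C₁ = 4, C₂ = 17
Particular solution: y = (4 + 17x)e^(-5x)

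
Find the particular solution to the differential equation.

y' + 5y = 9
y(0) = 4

General solution: y = 9/5 + Ce^(-5x)
Applying y(0) = 4: C = 4 - 9/5 = 11/5
Particular solution: y = 9/5 + (11/5)e^(-5x)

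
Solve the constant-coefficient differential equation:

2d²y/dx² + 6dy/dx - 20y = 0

Characteristic equation: 2r² + 6r - 20 = 0
Divide by 2: r² + 3r - 10 = 0
Roots: r = 2, -5 (distinct real)
General solution: y = C₁e^(2x) + C₂e^(-5x)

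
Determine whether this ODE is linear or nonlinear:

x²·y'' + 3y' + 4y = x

Linear (y and its derivatives appear to the first power only, no products of y terms)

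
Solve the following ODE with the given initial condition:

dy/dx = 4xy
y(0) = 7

General solution: y = Ce^(2x²)
Applying IC y(0) = 7:
Particular solution: y = 7e^(2x²)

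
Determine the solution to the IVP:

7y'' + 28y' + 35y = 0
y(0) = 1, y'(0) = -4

General solution: y = e^(-2x)(C₁cos(x) + C₂sin(x))
Complex roots r = -2 ± i
Applying ICs: C₁ = 1, C₂ = -2
Particular solution: y = e^(-2x)(cos(x) - 2sin(x))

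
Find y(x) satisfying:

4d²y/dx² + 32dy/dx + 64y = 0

Characteristic equation: 4r² + 32r + 64 = 0
Divide by 4: r² + 8r + 16 = 0
Factored: (r + 4)² = 0
Repeated root: r = -4
General solution: y = (C₁ + C₂x)e^(-4x)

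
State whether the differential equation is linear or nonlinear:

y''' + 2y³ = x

Nonlinear (y³ term)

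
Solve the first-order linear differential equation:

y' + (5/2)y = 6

Using integrating factor method:

General solution: y = 12/5 + Ce^(-5x/2)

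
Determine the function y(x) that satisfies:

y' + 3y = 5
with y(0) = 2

General solution: y = 5/3 + Ce^(-3x)
Applying y(0) = 2: C = 2 - 5/3 = 1/3
Particular solution: y = 5/3 + (1/3)e^(-3x)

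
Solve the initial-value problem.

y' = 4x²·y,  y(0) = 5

General solution: y = Ce^(4x³/3)
Applying IC y(0) = 5:
Particular solution: y = 5e^(4x³/3)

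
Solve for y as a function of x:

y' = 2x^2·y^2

Separating variables and integrating:
-1/y = 2x^3/3 + C

General solution: y^-1 = (-2/3)x^3 + C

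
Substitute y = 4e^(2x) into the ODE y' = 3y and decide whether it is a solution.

Verification:
y = 4e^(2x)
y' = 8e^(2x)
But 3y = 12e^(2x)
y' ≠ 3y — the derivative does not match

No, it is not a solution.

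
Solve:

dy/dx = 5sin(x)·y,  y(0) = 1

General solution: y = Ce^(-5cos(x))
Applying IC y(0) = 1:
Particular solution: y = e^(5(1-cos(x)))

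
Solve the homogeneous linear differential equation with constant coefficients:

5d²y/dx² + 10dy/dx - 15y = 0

Characteristic equation: 5r² + 10r - 15 = 0
Divide by 5: r² + 2r - 3 = 0
Roots: r = 1, -3 (distinct real)
General solution: y = C₁e^x + C₂e^(-3x)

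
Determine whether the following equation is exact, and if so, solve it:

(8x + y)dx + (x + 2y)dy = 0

Verify exactness: ∂M/∂y = ∂N/∂x ✓
Find F(x,y) such that ∂F/∂x = M, ∂F/∂y = N
Solution: 4x² + xy + y² = C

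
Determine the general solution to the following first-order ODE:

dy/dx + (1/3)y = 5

Using integrating factor method:

General solution: y = 15 + Ce^(-x/3)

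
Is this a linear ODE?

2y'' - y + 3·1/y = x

No. Nonlinear (1/y term)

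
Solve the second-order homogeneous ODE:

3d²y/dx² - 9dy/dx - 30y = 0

Characteristic equation: 3r² - 9r - 30 = 0
Divide by 3: r² - 3r - 10 = 0
Roots: r = 5, -2 (distinct real)
General solution: y = C₁e^(5x) + C₂e^(-2x)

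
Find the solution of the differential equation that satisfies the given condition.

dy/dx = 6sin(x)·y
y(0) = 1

General solution: y = Ce^(-6cos(x))
Applying IC y(0) = 1:
Particular solution: y = e^(6(1-cos(x)))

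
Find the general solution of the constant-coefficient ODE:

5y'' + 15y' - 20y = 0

Characteristic equation: 5r² + 15r - 20 = 0
Divide by 5: r² + 3r - 4 = 0
Roots: r = 1, -4 (distinct real)
General solution: y = C₁e^x + C₂e^(-4x)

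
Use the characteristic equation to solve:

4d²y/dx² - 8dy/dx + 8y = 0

Characteristic equation: 4r² - 8r + 8 = 0
Divide by 4: r² - 2r + 2 = 0
Roots: r = 1 ± i (complex conjugates)
General solution: y = e^x(C₁cos(x) + C₂sin(x))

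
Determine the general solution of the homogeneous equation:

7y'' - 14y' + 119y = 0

Characteristic equation: 7r² - 14r + 119 = 0
Divide by 7: r² - 2r + 17 = 0
Roots: r = 1 ± 4i (complex conjugates)
General solution: y = e^x(C₁cos(4x) + C₂sin(4x))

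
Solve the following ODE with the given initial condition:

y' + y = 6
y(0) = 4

General solution: y = 6 + Ce^(-x)
Applying y(0) = 4: C = 4 - 6 = -2
Particular solution: y = 6 - 2e^(-x)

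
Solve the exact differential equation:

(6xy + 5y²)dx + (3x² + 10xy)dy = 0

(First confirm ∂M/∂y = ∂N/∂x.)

Verify exactness: ∂M/∂y = ∂N/∂x ✓
Find F(x,y) such that ∂F/∂x = M, ∂F/∂y = N
Solution: 3x²y + 5xy² = C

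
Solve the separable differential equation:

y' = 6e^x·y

Separating variables and integrating:
ln|y| = 6e^x + C

General solution: y = Ce^(6e^x)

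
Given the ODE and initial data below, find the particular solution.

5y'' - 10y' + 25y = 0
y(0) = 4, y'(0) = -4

General solution: y = e^x(C₁cos(2x) + C₂sin(2x))
Complex roots r = 1 ± 2i
Applying ICs: C₁ = 4, C₂ = -4
Particular solution: y = e^x(4cos(2x) - 4sin(2x))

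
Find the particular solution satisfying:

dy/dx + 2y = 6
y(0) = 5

General solution: y = 3 + Ce^(-2x)
Applying y(0) = 5: C = 5 - 3 = 2
Particular solution: y = 3 + 2e^(-2x)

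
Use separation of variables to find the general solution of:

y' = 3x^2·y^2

Separating variables and integrating:
-1/y = x^3 + C

General solution: y^-1 = -x^3 + C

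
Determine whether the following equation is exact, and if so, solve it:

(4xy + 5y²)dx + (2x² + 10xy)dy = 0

Verify exactness: ∂M/∂y = ∂N/∂x ✓
Find F(x,y) such that ∂F/∂x = M, ∂F/∂y = N
Solution: 2x²y + 5xy² = C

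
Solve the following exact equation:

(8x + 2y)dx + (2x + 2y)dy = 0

Verify exactness: ∂M/∂y = ∂N/∂x ✓
Find F(x,y) such that ∂F/∂x = M, ∂F/∂y = N
Solution: 4x² + 2xy + y² = C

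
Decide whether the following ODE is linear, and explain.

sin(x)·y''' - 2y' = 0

Linear (y and its derivatives appear to the first power only, no products of y terms)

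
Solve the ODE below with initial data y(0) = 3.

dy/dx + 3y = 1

General solution: y = 1/3 + Ce^(-3x)
Applying y(0) = 3: C = 3 - 1/3 = 8/3
Particular solution: y = 1/3 + (8/3)e^(-3x)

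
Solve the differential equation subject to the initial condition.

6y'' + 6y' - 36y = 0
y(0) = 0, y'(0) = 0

General solution: y = C₁e^(2x) + C₂e^(-3x)
Applying ICs: C₁ = 0, C₂ = 0
Particular solution: y = 0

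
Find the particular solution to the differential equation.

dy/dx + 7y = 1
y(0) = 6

General solution: y = 1/7 + Ce^(-7x)
Applying y(0) = 6: C = 6 - 1/7 = 41/7
Particular solution: y = 1/7 + (41/7)e^(-7x)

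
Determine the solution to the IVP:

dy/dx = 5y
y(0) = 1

General solution: y = Ce^(5x)
Applying IC y(0) = 1:
Particular solution: y = e^(5x)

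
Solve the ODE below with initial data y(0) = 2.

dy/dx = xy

General solution: y = Ce^(x²/2)
Applying IC y(0) = 2:
Particular solution: y = 2e^(x²/2)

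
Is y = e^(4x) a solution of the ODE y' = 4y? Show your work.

Verification:
y = e^(4x)
y' = 4e^(4x)
4y = 4e^(4x)
y' = 4y ✓

Yes, it is a solution.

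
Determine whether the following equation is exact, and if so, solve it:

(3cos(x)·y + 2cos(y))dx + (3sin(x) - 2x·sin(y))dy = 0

Verify exactness: ∂M/∂y = ∂N/∂x ✓
Find F(x,y) such that ∂F/∂x = M, ∂F/∂y = N
Solution: 3sin(x)·y + 2x·cos(y) = C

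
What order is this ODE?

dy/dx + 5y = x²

The order is 1 (highest derivative is of order 1).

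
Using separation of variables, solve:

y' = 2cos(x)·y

Separating variables and integrating:
ln|y| = 2sin(x) + C

General solution: y = Ce^(2sin(x))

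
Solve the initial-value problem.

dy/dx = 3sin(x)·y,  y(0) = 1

General solution: y = Ce^(-3cos(x))
Applying IC y(0) = 1:
Particular solution: y = e^(3(1-cos(x)))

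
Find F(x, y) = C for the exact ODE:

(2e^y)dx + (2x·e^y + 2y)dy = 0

Verify exactness: ∂M/∂y = ∂N/∂x ✓
Find F(x,y) such that ∂F/∂x = M, ∂F/∂y = N
Solution: 2x·e^y + y² = C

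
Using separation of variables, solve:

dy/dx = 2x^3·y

Separating variables and integrating:
ln|y| = x^4/2 + C

General solution: y = Ce^(x^4/2)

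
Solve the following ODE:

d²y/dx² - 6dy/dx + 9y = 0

Characteristic equation: r² - 6r + 9 = 0
Factored: (r - 3)² = 0
Repeated root: r = 3
General solution: y = (C₁ + C₂x)e^(3x)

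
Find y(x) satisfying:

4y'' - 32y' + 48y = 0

Characteristic equation: 4r² - 32r + 48 = 0
Divide by 4: r² - 8r + 12 = 0
Roots: r = 2, 6 (distinct real)
General solution: y = C₁e^(2x) + C₂e^(6x)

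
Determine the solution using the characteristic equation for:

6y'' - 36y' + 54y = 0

Characteristic equation: 6r² - 36r + 54 = 0
Divide by 6: r² - 6r + 9 = 0
Factored: (r - 3)² = 0
Repeated root: r = 3
General solution: y = (C₁ + C₂x)e^(3x)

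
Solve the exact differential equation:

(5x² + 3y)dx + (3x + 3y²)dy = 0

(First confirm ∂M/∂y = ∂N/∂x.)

Verify exactness: ∂M/∂y = ∂N/∂x ✓
Find F(x,y) such that ∂F/∂x = M, ∂F/∂y = N
Solution: 5x³/3 + 3xy + y³ = C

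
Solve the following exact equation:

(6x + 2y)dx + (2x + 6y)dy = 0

Verify exactness: ∂M/∂y = ∂N/∂x ✓
Find F(x,y) such that ∂F/∂x = M, ∂F/∂y = N
Solution: 3x² + 2xy + 3y² = C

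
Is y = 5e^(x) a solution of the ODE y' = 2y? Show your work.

Verification:
y = 5e^(x)
y' = 5e^(x)
But 2y = 10e^(x)
y' ≠ 2y — the derivative does not match

No, it is not a solution.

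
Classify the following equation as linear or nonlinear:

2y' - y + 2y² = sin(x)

Nonlinear (y² term)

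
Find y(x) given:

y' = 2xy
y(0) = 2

General solution: y = Ce^(x²)
Applying IC y(0) = 2:
Particular solution: y = 2e^(x²)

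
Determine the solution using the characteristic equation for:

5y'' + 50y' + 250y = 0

Characteristic equation: 5r² + 50r + 250 = 0
Divide by 5: r² + 10r + 50 = 0
Roots: r = -5 ± 5i (complex conjugates)
General solution: y = e^(-5x)(C₁cos(5x) + C₂sin(5x))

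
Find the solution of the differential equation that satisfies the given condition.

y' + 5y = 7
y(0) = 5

General solution: y = 7/5 + Ce^(-5x)
Applying y(0) = 5: C = 5 - 7/5 = 18/5
Particular solution: y = 7/5 + (18/5)e^(-5x)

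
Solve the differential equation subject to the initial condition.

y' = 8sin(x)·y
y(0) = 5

General solution: y = Ce^(-8cos(x))
Applying IC y(0) = 5:
Particular solution: y = 5e^(8(1-cos(x)))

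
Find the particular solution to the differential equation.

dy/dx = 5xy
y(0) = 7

General solution: y = Ce^(5x²/2)
Applying IC y(0) = 7:
Particular solution: y = 7e^(5x²/2)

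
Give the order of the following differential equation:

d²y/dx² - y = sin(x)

The order is 2 (highest derivative is of order 2).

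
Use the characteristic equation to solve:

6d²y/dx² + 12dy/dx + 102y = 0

Characteristic equation: 6r² + 12r + 102 = 0
Divide by 6: r² + 2r + 17 = 0
Roots: r = -1 ± 4i (complex conjugates)
General solution: y = e^(-x)(C₁cos(4x) + C₂sin(4x))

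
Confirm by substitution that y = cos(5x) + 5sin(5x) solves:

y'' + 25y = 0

Verification:
y'' = -25cos(5x) - 125sin(5x)
y'' + 25y = 0 ✓

Yes, it is a solution.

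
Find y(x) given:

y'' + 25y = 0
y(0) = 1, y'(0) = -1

General solution: y = C₁cos(5x) + C₂sin(5x)
Complex roots r = ±5i
Applying ICs: C₁ = 1, C₂ = -1/5
Particular solution: y = cos(5x) - (1/5)sin(5x)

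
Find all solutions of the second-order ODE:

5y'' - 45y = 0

Characteristic equation: 5r² - 45 = 0
Divide by 5: r² - 9 = 0
Roots: r = 3, -3 (distinct real)
General solution: y = C₁e^(3x) + C₂e^(-3x)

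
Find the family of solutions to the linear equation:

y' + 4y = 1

Using integrating factor method:

General solution: y = 1/4 + Ce^(-4x)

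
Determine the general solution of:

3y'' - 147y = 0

Characteristic equation: 3r² - 147 = 0
Divide by 3: r² - 49 = 0
Roots: r = 7, -7 (distinct real)
General solution: y = C₁e^(7x) + C₂e^(-7x)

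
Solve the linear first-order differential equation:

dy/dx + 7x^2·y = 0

Using integrating factor method:

General solution: y = Ce^(-7x^3/3)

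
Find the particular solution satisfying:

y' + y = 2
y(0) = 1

General solution: y = 2 + Ce^(-x)
Applying y(0) = 1: C = 1 - 2 = -1
Particular solution: y = 2 - e^(-x)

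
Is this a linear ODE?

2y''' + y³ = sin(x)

No. Nonlinear (y³ term)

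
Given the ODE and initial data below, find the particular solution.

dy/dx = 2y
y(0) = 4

General solution: y = Ce^(2x)
Applying IC y(0) = 4:
Particular solution: y = 4e^(2x)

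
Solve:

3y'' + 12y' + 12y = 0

Characteristic equation: 3r² + 12r + 12 = 0
Divide by 3: r² + 4r + 4 = 0
Factored: (r + 2)² = 0
Repeated root: r = -2
General solution: y = (C₁ + C₂x)e^(-2x)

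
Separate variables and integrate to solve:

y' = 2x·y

Separating variables and integrating:
ln|y| = x^2 + C

General solution: y = Ce^(x^2)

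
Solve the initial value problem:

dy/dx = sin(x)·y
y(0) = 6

General solution: y = Ce^(-cos(x))
Applying IC y(0) = 6:
Particular solution: y = 6e^(1-cos(x))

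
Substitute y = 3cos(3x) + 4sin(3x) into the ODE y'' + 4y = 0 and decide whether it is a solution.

Verification:
y'' = -27cos(3x) - 36sin(3x)
y'' + 4y ≠ 0 (frequency mismatch: got 9 instead of 4)

No, it is not a solution.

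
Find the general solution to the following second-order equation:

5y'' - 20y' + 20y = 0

Characteristic equation: 5r² - 20r + 20 = 0
Divide by 5: r² - 4r + 4 = 0
Factored: (r - 2)² = 0
Repeated root: r = 2
General solution: y = (C₁ + C₂x)e^(2x)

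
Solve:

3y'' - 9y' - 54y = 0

Characteristic equation: 3r² - 9r - 54 = 0
Divide by 3: r² - 3r - 18 = 0
Roots: r = 6, -3 (distinct real)
General solution: y = C₁e^(6x) + C₂e^(-3x)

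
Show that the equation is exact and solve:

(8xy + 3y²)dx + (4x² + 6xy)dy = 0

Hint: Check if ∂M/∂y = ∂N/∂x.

Verify exactness: ∂M/∂y = ∂N/∂x ✓
Find F(x,y) such that ∂F/∂x = M, ∂F/∂y = N
Solution: 4x²y + 3xy² = C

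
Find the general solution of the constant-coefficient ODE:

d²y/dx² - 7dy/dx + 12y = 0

Characteristic equation: r² - 7r + 12 = 0
Roots: r = 3, 4 (distinct real)
General solution: y = C₁e^(3x) + C₂e^(4x)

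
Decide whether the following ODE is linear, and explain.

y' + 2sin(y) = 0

Nonlinear (sin(y) is nonlinear in y)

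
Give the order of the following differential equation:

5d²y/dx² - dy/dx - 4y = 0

The order is 2 (highest derivative is of order 2).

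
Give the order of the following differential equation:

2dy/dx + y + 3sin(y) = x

The order is 1 (highest derivative is of order 1).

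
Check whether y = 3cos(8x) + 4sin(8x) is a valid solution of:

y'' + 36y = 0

Verification:
y'' = -192cos(8x) - 256sin(8x)
y'' + 36y ≠ 0 (frequency mismatch: got 64 instead of 36)

No, it is not a solution.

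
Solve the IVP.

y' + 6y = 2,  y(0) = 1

General solution: y = 1/3 + Ce^(-6x)
Applying y(0) = 1: C = 1 - 1/3 = 2/3
Particular solution: y = 1/3 + (2/3)e^(-6x)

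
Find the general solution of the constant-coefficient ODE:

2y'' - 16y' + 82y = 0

Characteristic equation: 2r² - 16r + 82 = 0
Divide by 2: r² - 8r + 41 = 0
Roots: r = 4 ± 5i (complex conjugates)
General solution: y = e^(4x)(C₁cos(5x) + C₂sin(5x))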